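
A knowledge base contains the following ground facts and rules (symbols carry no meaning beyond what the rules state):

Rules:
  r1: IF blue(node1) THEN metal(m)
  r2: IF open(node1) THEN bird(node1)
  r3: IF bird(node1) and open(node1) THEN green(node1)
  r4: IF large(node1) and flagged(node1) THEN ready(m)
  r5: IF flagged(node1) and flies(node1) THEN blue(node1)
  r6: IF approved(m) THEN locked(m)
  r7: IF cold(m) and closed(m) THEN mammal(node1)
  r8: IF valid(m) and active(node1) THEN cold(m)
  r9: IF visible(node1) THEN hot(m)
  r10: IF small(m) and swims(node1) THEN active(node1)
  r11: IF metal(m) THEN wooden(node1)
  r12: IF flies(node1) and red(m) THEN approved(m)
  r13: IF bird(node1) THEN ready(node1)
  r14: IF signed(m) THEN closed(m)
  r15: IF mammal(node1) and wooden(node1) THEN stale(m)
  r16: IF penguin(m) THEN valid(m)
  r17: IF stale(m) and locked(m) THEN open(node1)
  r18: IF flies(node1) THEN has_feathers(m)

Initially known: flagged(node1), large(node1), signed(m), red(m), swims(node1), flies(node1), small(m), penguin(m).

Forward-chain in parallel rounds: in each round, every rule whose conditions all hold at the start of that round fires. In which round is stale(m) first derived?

4

Round 1 — r4, r5, r10, r12, r14, r16, r18, derive ready(m), blue(node1), active(node1), approved(m), closed(m), valid(m), has_feathers(m).
Round 2 — r1, r6, r8, derive metal(m), locked(m), cold(m).
Round 3 — r7, r11, derive mammal(node1), wooden(node1).
Round 4 — r15, derive stale(m).
stale(m) first appears in round 4.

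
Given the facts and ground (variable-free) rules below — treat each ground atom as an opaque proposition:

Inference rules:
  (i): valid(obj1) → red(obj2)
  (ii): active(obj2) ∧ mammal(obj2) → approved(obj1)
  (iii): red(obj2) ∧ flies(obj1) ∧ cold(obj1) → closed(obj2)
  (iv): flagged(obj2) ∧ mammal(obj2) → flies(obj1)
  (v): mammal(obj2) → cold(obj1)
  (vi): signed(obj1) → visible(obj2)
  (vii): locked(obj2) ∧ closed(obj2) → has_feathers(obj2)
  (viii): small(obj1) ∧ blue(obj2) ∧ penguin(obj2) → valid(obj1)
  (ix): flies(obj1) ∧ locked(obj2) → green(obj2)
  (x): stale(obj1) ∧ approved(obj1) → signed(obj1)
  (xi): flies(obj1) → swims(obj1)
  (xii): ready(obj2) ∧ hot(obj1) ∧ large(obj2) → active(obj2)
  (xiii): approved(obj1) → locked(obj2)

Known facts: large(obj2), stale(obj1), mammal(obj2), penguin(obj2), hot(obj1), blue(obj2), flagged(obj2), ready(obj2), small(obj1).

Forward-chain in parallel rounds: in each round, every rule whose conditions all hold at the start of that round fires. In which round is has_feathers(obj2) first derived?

Round 1 — (iv), (v), (viii), (xii), derive flies(obj1), cold(obj1), valid(obj1), active(obj2).
Round 2 — (i), (ii), (xi), derive red(obj2), approved(obj1), swims(obj1).
Round 3 — (iii), (x), (xiii), derive closed(obj2), signed(obj1), locked(obj2).
Round 4 — (vi), (vii), (ix), derive visible(obj2), has_feathers(obj2), green(obj2).
has_feathers(obj2) first appears in round 4.

4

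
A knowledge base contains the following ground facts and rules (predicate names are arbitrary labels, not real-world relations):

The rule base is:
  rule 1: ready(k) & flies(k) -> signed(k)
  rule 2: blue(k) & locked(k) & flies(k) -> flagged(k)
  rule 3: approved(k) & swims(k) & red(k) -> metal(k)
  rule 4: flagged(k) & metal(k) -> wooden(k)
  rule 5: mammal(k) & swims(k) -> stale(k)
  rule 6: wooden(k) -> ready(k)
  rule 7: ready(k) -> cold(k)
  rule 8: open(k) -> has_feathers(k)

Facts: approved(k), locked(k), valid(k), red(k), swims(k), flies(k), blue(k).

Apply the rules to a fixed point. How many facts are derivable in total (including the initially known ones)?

Round 1: rule 2 [blue(k) & locked(k) & flies(k) -> flagged(k)]; rule 3 [approved(k) & swims(k) & red(k) -> metal(k)]. Adds flagged(k), metal(k).
Round 2: rule 4 [flagged(k) & metal(k) -> wooden(k)]. Adds wooden(k).
Round 3: rule 6 [wooden(k) -> ready(k)]. Adds ready(k).
Round 4: rule 1 [ready(k) & flies(k) -> signed(k)]; rule 7 [ready(k) -> cold(k)]. Adds signed(k), cold(k).
Closure: {approved(k), blue(k), cold(k), flagged(k), flies(k), locked(k), metal(k), ready(k), red(k), signed(k), swims(k), valid(k), wooden(k)} — 13 facts.

13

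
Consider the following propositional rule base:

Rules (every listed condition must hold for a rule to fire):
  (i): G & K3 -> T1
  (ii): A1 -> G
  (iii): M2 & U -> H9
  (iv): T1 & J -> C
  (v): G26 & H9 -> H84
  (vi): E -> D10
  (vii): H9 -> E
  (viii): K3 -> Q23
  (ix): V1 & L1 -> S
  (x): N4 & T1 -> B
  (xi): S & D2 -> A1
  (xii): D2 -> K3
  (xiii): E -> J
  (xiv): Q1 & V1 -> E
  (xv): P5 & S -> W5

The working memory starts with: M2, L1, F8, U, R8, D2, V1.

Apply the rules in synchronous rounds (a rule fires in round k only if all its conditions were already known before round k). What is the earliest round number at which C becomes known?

Round 1 fires (iii), (ix), (xii), giving H9, S, K3.
Round 2 fires (vii), (viii), (xi), giving E, Q23, A1.
Round 3 fires (ii), (vi), (xiii), giving G, D10, J.
Round 4 fires (i), giving T1.
Round 5 fires (iv), giving C.
C first appears in round 5.

5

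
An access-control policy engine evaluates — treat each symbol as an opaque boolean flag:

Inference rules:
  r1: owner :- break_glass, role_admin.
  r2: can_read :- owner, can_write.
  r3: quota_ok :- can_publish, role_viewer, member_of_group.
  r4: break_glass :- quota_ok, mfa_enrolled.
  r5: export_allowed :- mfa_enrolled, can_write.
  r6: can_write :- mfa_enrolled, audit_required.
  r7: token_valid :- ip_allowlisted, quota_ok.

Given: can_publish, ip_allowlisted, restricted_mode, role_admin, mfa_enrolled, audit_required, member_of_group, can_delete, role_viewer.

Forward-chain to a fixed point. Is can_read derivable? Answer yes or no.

Round 1 fires r3, r6, giving quota_ok, can_write.
Round 2 fires r4, r5, r7, giving break_glass, export_allowed, token_valid.
Round 3 fires r1, giving owner.
Round 4 fires r2, giving can_read.
can_read appears in round 4, so it is derivable.

yes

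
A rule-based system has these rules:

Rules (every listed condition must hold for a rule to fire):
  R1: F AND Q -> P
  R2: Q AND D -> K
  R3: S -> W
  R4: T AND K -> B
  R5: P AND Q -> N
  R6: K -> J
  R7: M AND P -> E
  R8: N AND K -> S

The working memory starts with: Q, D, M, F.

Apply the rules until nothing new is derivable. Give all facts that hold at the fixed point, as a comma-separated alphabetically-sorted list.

Round 1 — R1, R2, derive P, K.
Round 2 — R5, R6, R7, derive N, J, E.
Round 3 — R8, derive S.
Round 4 — R3, derive W.

D, E, F, J, K, M, N, P, Q, S, W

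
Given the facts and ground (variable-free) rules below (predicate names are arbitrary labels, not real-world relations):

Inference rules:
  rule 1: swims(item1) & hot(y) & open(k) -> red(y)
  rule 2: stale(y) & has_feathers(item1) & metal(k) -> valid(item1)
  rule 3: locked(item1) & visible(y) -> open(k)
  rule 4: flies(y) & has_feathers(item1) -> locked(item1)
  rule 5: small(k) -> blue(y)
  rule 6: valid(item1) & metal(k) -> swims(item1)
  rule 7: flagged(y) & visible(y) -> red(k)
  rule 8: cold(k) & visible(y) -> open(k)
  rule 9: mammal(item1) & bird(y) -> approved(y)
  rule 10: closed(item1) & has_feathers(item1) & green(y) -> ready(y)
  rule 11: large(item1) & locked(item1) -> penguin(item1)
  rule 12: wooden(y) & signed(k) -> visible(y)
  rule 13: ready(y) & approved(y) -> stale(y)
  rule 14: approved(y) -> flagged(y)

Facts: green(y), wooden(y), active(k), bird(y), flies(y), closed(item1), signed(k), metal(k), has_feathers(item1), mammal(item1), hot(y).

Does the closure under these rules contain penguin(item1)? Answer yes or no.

[1] rule 4 [flies(y) & has_feathers(item1) -> locked(item1)]; rule 9 [mammal(item1) & bird(y) -> approved(y)]; rule 10 [closed(item1) & has_feathers(item1) & green(y) -> ready(y)]; rule 12 [wooden(y) & signed(k) -> visible(y)]. ⇒ new: locked(item1), approved(y), ready(y), visible(y).
[2] rule 3 [locked(item1) & visible(y) -> open(k)]; rule 13 [ready(y) & approved(y) -> stale(y)]; rule 14 [approved(y) -> flagged(y)]. ⇒ new: open(k), stale(y), flagged(y).
[3] rule 2 [stale(y) & has_feathers(item1) & metal(k) -> valid(item1)]; rule 7 [flagged(y) & visible(y) -> red(k)]. ⇒ new: valid(item1), red(k).
[4] rule 6 [valid(item1) & metal(k) -> swims(item1)]. ⇒ new: swims(item1).
[5] rule 1 [swims(item1) & hot(y) & open(k) -> red(y)]. ⇒ new: red(y).
Fixed point reached. penguin(item1) is concluded only by rule 11; rule 11 needs large(item1) (never derived).

no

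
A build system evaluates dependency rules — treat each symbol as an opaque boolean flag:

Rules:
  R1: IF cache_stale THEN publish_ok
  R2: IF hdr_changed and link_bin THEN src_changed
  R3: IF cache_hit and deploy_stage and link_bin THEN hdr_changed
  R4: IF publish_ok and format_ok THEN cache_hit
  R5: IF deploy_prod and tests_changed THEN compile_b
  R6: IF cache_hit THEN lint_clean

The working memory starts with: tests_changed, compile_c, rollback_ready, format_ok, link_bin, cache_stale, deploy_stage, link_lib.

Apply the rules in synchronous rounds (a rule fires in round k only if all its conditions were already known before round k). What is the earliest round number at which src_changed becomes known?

4

Round 1 fires R1, giving publish_ok.
Round 2 fires R4, giving cache_hit.
Round 3 fires R3, R6, giving hdr_changed, lint_clean.
Round 4 fires R2, giving src_changed.
src_changed first appears in round 4.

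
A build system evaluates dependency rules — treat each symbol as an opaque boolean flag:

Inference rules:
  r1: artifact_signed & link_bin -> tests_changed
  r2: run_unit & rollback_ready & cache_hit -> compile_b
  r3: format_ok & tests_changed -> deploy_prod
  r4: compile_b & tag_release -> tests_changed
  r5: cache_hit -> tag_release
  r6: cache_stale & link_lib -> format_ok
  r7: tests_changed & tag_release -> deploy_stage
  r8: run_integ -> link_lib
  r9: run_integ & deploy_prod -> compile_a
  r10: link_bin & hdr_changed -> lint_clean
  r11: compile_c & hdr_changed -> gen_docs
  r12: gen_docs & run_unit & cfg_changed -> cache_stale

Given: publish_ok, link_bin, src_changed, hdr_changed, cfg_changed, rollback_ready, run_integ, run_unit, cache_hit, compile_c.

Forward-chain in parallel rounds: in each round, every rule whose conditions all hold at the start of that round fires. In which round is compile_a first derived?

5

Round 1: r2 [run_unit & rollback_ready & cache_hit -> compile_b]; r5 [cache_hit -> tag_release]; r8 [run_integ -> link_lib]; r10 [link_bin & hdr_changed -> lint_clean]; r11 [compile_c & hdr_changed -> gen_docs]. New: compile_b, tag_release, link_lib, lint_clean, gen_docs.
Round 2: r4 [compile_b & tag_release -> tests_changed]; r12 [gen_docs & run_unit & cfg_changed -> cache_stale]. New: tests_changed, cache_stale.
Round 3: r6 [cache_stale & link_lib -> format_ok]; r7 [tests_changed & tag_release -> deploy_stage]. New: format_ok, deploy_stage.
Round 4: r3 [format_ok & tests_changed -> deploy_prod]. New: deploy_prod.
Round 5: r9 [run_integ & deploy_prod -> compile_a]. New: compile_a.
compile_a first appears in round 5.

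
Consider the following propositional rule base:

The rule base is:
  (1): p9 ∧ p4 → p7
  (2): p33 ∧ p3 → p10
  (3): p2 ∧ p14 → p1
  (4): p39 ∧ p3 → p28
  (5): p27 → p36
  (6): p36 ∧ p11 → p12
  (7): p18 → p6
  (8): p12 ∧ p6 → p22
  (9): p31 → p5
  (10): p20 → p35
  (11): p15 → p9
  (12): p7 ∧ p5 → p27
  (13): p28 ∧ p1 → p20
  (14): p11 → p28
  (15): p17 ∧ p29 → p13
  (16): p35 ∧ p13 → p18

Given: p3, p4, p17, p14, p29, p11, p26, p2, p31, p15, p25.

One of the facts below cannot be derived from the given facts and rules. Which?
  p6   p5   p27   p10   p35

Round 1: (3) [p2 ∧ p14 → p1]; (9) [p31 → p5]; (11) [p15 → p9]; (14) [p11 → p28]; (15) [p17 ∧ p29 → p13]. New: p1, p5, p9, p28, p13.
Round 2: (1) [p9 ∧ p4 → p7]; (13) [p28 ∧ p1 → p20]. New: p7, p20.
Round 3: (10) [p20 → p35]; (12) [p7 ∧ p5 → p27]. New: p35, p27.
Round 4: (5) [p27 → p36]; (16) [p35 ∧ p13 → p18]. New: p36, p18.
Round 5: (6) [p36 ∧ p11 → p12]; (7) [p18 → p6]. New: p12, p6.
Round 6: (8) [p12 ∧ p6 → p22]. New: p22.
Derived: p5 (round 1), p27 (round 3), p6 (round 5), p35 (round 3). p10 never appears in any round.

p10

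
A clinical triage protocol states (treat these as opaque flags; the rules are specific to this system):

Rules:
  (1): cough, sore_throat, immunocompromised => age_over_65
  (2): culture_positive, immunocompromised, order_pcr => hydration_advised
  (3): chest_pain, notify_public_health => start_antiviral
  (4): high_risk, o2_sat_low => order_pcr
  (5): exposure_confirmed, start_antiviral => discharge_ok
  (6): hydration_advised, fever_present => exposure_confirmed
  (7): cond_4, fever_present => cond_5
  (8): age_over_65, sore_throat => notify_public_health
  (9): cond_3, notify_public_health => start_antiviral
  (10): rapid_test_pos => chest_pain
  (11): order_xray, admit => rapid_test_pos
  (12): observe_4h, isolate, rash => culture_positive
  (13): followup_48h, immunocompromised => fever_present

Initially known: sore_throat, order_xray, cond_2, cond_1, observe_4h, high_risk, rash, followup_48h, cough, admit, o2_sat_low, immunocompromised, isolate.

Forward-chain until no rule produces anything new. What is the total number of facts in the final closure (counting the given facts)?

[1] (1) [cough, sore_throat, immunocompromised => age_over_65]; (4) [high_risk, o2_sat_low => order_pcr]; (11) [order_xray, admit => rapid_test_pos]; (12) [observe_4h, isolate, rash => culture_positive]; (13) [followup_48h, immunocompromised => fever_present]. ⇒ new: age_over_65, order_pcr, rapid_test_pos, culture_positive, fever_present.
[2] (2) [culture_positive, immunocompromised, order_pcr => hydration_advised]; (8) [age_over_65, sore_throat => notify_public_health]; (10) [rapid_test_pos => chest_pain]. ⇒ new: hydration_advised, notify_public_health, chest_pain.
[3] (3) [chest_pain, notify_public_health => start_antiviral]; (6) [hydration_advised, fever_present => exposure_confirmed]. ⇒ new: start_antiviral, exposure_confirmed.
[4] (5) [exposure_confirmed, start_antiviral => discharge_ok]. ⇒ new: discharge_ok.
Closure: {admit, age_over_65, chest_pain, cond_1, cond_2, cough, culture_positive, discharge_ok, exposure_confirmed, fever_present, followup_48h, high_risk, hydration_advised, immunocompromised, isolate, notify_public_health, o2_sat_low, observe_4h, order_pcr, order_xray, rapid_test_pos, rash, sore_throat, start_antiviral} — 24 facts.

24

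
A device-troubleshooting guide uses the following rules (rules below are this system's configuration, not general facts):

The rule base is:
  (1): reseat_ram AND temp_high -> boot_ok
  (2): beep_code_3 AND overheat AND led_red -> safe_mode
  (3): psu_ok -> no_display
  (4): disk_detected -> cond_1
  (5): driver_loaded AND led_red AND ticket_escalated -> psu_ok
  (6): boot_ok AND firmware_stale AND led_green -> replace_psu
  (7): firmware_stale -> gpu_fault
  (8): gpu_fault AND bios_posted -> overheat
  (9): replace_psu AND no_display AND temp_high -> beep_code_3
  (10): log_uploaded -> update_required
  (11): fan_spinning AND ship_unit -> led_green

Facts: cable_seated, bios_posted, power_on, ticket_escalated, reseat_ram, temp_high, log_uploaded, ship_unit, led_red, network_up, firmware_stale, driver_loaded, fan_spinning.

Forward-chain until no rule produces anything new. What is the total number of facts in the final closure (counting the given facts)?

23

Round 1: (1) [reseat_ram AND temp_high -> boot_ok]; (5) [driver_loaded AND led_red AND ticket_escalated -> psu_ok]; (7) [firmware_stale -> gpu_fault]; (10) [log_uploaded -> update_required]; (11) [fan_spinning AND ship_unit -> led_green]. New: boot_ok, psu_ok, gpu_fault, update_required, led_green.
Round 2: (3) [psu_ok -> no_display]; (6) [boot_ok AND firmware_stale AND led_green -> replace_psu]; (8) [gpu_fault AND bios_posted -> overheat]. New: no_display, replace_psu, overheat.
Round 3: (9) [replace_psu AND no_display AND temp_high -> beep_code_3]. New: beep_code_3.
Round 4: (2) [beep_code_3 AND overheat AND led_red -> safe_mode]. New: safe_mode.
Closure: {beep_code_3, bios_posted, boot_ok, cable_seated, driver_loaded, fan_spinning, firmware_stale, gpu_fault, led_green, led_red, log_uploaded, network_up, no_display, overheat, power_on, psu_ok, replace_psu, reseat_ram, safe_mode, ship_unit, temp_high, ticket_escalated, update_required} — 23 facts.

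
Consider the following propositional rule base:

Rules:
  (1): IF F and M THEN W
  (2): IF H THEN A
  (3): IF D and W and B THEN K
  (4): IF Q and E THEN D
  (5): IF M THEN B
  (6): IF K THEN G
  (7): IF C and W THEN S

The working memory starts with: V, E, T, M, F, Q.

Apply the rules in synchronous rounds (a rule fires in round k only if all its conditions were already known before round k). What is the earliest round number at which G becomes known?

3

[1] (1) [IF F and M THEN W]; (4) [IF Q and E THEN D]; (5) [IF M THEN B]. ⇒ new: W, D, B.
[2] (3) [IF D and W and B THEN K]. ⇒ new: K.
[3] (6) [IF K THEN G]. ⇒ new: G.
G first appears in round 3.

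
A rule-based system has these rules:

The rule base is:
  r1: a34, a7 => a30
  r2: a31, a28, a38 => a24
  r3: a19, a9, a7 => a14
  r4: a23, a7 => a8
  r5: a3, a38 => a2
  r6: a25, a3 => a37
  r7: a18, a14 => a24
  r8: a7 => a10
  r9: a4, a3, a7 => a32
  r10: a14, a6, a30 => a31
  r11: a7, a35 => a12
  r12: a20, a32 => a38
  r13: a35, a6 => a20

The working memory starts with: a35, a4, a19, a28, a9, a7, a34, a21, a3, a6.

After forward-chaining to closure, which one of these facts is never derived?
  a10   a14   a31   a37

a37

Round 1 fires r1, r3, r8, r9, r11, r13, giving a30, a14, a10, a32, a12, a20.
Round 2 fires r10, r12, giving a31, a38.
Round 3 fires r2, r5, giving a24, a2.
Derived: a10 (round 1), a31 (round 2), a14 (round 1). a37 never appears in any round.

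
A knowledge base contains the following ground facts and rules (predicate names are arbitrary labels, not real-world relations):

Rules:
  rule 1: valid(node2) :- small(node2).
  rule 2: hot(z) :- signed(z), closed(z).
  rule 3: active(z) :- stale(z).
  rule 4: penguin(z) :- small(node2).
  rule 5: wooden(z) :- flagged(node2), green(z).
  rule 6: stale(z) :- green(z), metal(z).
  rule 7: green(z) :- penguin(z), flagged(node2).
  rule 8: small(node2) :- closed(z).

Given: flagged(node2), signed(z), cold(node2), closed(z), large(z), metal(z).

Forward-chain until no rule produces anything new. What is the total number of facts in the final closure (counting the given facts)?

14

Round 1: rule 2 [hot(z) :- signed(z), closed(z).]; rule 8 [small(node2) :- closed(z).]. Adds hot(z), small(node2).
Round 2: rule 1 [valid(node2) :- small(node2).]; rule 4 [penguin(z) :- small(node2).]. Adds valid(node2), penguin(z).
Round 3: rule 7 [green(z) :- penguin(z), flagged(node2).]. Adds green(z).
Round 4: rule 5 [wooden(z) :- flagged(node2), green(z).]; rule 6 [stale(z) :- green(z), metal(z).]. Adds wooden(z), stale(z).
Round 5: rule 3 [active(z) :- stale(z).]. Adds active(z).
Closure: {active(z), closed(z), cold(node2), flagged(node2), green(z), hot(z), large(z), metal(z), penguin(z), signed(z), small(node2), stale(z), valid(node2), wooden(z)} — 14 facts.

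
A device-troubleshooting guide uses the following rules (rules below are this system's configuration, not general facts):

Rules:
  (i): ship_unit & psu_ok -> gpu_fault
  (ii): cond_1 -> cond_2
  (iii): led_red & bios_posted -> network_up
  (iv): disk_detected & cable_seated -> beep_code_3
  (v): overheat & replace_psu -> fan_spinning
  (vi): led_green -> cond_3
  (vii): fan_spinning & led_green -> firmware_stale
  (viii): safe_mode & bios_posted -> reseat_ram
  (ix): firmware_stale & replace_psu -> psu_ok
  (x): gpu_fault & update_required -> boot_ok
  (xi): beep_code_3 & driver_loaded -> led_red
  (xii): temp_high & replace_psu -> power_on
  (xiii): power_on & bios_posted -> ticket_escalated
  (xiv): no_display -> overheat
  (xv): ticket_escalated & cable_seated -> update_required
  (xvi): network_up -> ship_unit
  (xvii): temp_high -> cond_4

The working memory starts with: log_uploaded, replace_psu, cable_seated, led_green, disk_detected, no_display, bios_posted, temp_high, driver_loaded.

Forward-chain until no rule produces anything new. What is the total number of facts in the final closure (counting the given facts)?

24

Round 1: (iv) [disk_detected & cable_seated -> beep_code_3]; (vi) [led_green -> cond_3]; (xii) [temp_high & replace_psu -> power_on]; (xiv) [no_display -> overheat]; (xvii) [temp_high -> cond_4]. New: beep_code_3, cond_3, power_on, overheat, cond_4.
Round 2: (v) [overheat & replace_psu -> fan_spinning]; (xi) [beep_code_3 & driver_loaded -> led_red]; (xiii) [power_on & bios_posted -> ticket_escalated]. New: fan_spinning, led_red, ticket_escalated.
Round 3: (iii) [led_red & bios_posted -> network_up]; (vii) [fan_spinning & led_green -> firmware_stale]; (xv) [ticket_escalated & cable_seated -> update_required]. New: network_up, firmware_stale, update_required.
Round 4: (ix) [firmware_stale & replace_psu -> psu_ok]; (xvi) [network_up -> ship_unit]. New: psu_ok, ship_unit.
Round 5: (i) [ship_unit & psu_ok -> gpu_fault]. New: gpu_fault.
Round 6: (x) [gpu_fault & update_required -> boot_ok]. New: boot_ok.
Closure: {beep_code_3, bios_posted, boot_ok, cable_seated, cond_3, cond_4, disk_detected, driver_loaded, fan_spinning, firmware_stale, gpu_fault, led_green, led_red, log_uploaded, network_up, no_display, overheat, power_on, psu_ok, replace_psu, ship_unit, temp_high, ticket_escalated, update_required} — 24 facts.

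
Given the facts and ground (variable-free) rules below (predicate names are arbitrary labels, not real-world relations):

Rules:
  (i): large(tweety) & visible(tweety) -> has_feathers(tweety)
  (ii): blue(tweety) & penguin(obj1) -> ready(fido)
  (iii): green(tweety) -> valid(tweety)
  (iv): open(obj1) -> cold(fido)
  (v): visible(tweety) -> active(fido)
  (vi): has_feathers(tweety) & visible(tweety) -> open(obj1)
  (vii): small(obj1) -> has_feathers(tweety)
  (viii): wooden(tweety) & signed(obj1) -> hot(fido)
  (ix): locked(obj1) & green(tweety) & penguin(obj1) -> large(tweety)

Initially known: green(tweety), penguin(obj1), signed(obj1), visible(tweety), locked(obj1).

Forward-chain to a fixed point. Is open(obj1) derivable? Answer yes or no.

yes

Round 1 — (iii), (v), (ix), derive valid(tweety), active(fido), large(tweety).
Round 2 — (i), derive has_feathers(tweety).
Round 3 — (vi), derive open(obj1).
Round 4 — (iv), derive cold(fido).
open(obj1) appears in round 3, so it is derivable.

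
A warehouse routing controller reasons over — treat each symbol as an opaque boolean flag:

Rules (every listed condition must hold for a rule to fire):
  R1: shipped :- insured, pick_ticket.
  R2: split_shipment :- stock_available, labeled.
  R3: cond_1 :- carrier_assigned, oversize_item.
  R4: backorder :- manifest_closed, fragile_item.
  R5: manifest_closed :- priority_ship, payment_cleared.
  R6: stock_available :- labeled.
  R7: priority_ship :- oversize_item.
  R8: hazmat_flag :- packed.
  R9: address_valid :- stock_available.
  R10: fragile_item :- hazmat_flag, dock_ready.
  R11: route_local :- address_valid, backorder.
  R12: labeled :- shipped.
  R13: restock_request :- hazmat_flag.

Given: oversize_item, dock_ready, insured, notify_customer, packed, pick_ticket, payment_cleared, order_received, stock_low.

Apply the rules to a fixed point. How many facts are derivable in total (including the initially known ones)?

Round 1: R1 [shipped :- insured, pick_ticket.]; R7 [priority_ship :- oversize_item.]; R8 [hazmat_flag :- packed.]. New: shipped, priority_ship, hazmat_flag.
Round 2: R5 [manifest_closed :- priority_ship, payment_cleared.]; R10 [fragile_item :- hazmat_flag, dock_ready.]; R12 [labeled :- shipped.]; R13 [restock_request :- hazmat_flag.]. New: manifest_closed, fragile_item, labeled, restock_request.
Round 3: R4 [backorder :- manifest_closed, fragile_item.]; R6 [stock_available :- labeled.]. New: backorder, stock_available.
Round 4: R2 [split_shipment :- stock_available, labeled.]; R9 [address_valid :- stock_available.]. New: split_shipment, address_valid.
Round 5: R11 [route_local :- address_valid, backorder.]. New: route_local.
Closure: {address_valid, backorder, dock_ready, fragile_item, hazmat_flag, insured, labeled, manifest_closed, notify_customer, order_received, oversize_item, packed, payment_cleared, pick_ticket, priority_ship, restock_request, route_local, shipped, split_shipment, stock_available, stock_low} — 21 facts.

21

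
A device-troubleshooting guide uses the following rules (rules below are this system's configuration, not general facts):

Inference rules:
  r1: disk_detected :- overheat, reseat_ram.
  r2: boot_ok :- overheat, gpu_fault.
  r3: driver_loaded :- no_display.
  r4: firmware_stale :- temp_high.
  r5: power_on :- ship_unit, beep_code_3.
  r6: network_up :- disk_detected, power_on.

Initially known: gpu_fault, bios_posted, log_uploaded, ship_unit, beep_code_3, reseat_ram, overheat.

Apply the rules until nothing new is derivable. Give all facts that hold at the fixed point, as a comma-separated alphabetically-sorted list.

beep_code_3, bios_posted, boot_ok, disk_detected, gpu_fault, log_uploaded, network_up, overheat, power_on, reseat_ram, ship_unit

Round 1 — r1, r2, r5, derive disk_detected, boot_ok, power_on.
Round 2 — r6, derive network_up.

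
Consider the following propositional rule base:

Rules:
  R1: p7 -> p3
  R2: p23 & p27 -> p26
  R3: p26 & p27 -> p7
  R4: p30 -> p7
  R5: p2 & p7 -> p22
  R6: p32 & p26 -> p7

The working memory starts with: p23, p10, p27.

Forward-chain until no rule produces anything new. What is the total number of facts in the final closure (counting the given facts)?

[1] R2 [p23 & p27 -> p26]. ⇒ new: p26.
[2] R3 [p26 & p27 -> p7]. ⇒ new: p7.
[3] R1 [p7 -> p3]. ⇒ new: p3.
Closure: {p10, p23, p26, p27, p3, p7} — 6 facts.

6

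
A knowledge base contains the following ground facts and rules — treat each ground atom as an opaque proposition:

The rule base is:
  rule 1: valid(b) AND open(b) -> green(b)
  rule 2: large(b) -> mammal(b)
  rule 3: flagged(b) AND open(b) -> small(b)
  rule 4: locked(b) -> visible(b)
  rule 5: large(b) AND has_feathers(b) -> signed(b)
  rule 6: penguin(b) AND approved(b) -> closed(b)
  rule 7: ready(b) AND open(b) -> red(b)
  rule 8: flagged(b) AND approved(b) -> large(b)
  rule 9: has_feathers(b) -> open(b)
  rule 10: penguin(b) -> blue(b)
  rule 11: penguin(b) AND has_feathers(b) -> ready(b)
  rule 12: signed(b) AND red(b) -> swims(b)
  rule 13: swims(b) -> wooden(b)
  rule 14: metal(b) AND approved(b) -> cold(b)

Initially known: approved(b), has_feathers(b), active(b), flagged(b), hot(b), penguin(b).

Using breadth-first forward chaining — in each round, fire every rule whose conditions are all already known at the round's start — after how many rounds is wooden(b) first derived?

4

Round 1 fires rule 6, rule 8, rule 9, rule 10, rule 11, giving closed(b), large(b), open(b), blue(b), ready(b).
Round 2 fires rule 2, rule 3, rule 5, rule 7, giving mammal(b), small(b), signed(b), red(b).
Round 3 fires rule 12, giving swims(b).
Round 4 fires rule 13, giving wooden(b).
wooden(b) first appears in round 4.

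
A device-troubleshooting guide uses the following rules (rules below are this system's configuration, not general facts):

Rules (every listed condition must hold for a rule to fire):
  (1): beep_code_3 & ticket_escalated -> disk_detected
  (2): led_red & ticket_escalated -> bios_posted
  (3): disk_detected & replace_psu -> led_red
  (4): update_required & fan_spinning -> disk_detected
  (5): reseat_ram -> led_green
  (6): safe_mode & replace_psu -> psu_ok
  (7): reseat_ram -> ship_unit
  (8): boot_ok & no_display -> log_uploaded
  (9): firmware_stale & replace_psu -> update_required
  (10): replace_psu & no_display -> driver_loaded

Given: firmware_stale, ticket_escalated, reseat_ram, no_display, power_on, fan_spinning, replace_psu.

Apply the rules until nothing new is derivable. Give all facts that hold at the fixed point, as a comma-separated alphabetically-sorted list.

bios_posted, disk_detected, driver_loaded, fan_spinning, firmware_stale, led_green, led_red, no_display, power_on, replace_psu, reseat_ram, ship_unit, ticket_escalated, update_required

Round 1: (5) [reseat_ram -> led_green]; (7) [reseat_ram -> ship_unit]; (9) [firmware_stale & replace_psu -> update_required]; (10) [replace_psu & no_display -> driver_loaded]. New: led_green, ship_unit, update_required, driver_loaded.
Round 2: (4) [update_required & fan_spinning -> disk_detected]. New: disk_detected.
Round 3: (3) [disk_detected & replace_psu -> led_red]. New: led_red.
Round 4: (2) [led_red & ticket_escalated -> bios_posted]. New: bios_posted.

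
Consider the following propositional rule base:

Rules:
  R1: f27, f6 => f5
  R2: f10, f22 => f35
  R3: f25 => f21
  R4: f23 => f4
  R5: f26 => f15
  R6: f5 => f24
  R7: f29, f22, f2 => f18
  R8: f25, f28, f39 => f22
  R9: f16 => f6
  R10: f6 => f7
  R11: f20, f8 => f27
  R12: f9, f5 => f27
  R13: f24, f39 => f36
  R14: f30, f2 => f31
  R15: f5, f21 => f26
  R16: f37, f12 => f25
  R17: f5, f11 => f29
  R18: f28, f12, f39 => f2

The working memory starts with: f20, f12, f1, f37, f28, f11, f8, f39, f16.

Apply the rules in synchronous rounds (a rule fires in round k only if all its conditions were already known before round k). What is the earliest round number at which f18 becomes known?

4

Round 1: R9 [f16 => f6]; R11 [f20, f8 => f27]; R16 [f37, f12 => f25]; R18 [f28, f12, f39 => f2]. Adds f6, f27, f25, f2.
Round 2: R1 [f27, f6 => f5]; R3 [f25 => f21]; R8 [f25, f28, f39 => f22]; R10 [f6 => f7]. Adds f5, f21, f22, f7.
Round 3: R6 [f5 => f24]; R15 [f5, f21 => f26]; R17 [f5, f11 => f29]. Adds f24, f26, f29.
Round 4: R5 [f26 => f15]; R7 [f29, f22, f2 => f18]; R13 [f24, f39 => f36]. Adds f15, f18, f36.
f18 first appears in round 4.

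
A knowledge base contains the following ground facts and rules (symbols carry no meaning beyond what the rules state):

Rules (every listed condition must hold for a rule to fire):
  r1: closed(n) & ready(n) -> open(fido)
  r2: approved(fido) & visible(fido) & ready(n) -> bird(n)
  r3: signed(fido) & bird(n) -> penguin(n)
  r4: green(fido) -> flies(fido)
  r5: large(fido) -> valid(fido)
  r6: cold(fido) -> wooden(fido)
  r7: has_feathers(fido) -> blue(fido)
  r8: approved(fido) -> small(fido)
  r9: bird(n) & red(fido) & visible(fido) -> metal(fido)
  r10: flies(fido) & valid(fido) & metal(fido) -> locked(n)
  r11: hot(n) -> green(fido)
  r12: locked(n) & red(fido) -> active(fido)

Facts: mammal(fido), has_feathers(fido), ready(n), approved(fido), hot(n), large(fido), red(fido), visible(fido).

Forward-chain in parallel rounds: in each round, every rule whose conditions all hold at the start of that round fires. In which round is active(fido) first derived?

4

[1] r2 [approved(fido) & visible(fido) & ready(n) -> bird(n)]; r5 [large(fido) -> valid(fido)]; r7 [has_feathers(fido) -> blue(fido)]; r8 [approved(fido) -> small(fido)]; r11 [hot(n) -> green(fido)]. ⇒ new: bird(n), valid(fido), blue(fido), small(fido), green(fido).
[2] r4 [green(fido) -> flies(fido)]; r9 [bird(n) & red(fido) & visible(fido) -> metal(fido)]. ⇒ new: flies(fido), metal(fido).
[3] r10 [flies(fido) & valid(fido) & metal(fido) -> locked(n)]. ⇒ new: locked(n).
[4] r12 [locked(n) & red(fido) -> active(fido)]. ⇒ new: active(fido).
active(fido) first appears in round 4.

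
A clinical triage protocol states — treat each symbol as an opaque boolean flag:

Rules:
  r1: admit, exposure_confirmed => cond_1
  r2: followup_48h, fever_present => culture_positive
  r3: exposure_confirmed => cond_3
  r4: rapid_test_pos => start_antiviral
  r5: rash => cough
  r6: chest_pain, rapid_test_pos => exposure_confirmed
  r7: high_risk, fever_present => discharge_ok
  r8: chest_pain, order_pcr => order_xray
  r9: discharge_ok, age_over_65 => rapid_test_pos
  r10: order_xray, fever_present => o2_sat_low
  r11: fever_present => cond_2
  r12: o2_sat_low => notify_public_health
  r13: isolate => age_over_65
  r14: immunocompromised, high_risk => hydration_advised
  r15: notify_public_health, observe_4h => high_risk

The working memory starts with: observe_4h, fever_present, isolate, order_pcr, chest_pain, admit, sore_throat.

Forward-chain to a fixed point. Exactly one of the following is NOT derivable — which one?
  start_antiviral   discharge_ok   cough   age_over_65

cough

Round 1: r8 [chest_pain, order_pcr => order_xray]; r11 [fever_present => cond_2]; r13 [isolate => age_over_65]. Adds order_xray, cond_2, age_over_65.
Round 2: r10 [order_xray, fever_present => o2_sat_low]. Adds o2_sat_low.
Round 3: r12 [o2_sat_low => notify_public_health]. Adds notify_public_health.
Round 4: r15 [notify_public_health, observe_4h => high_risk]. Adds high_risk.
Round 5: r7 [high_risk, fever_present => discharge_ok]. Adds discharge_ok.
Round 6: r9 [discharge_ok, age_over_65 => rapid_test_pos]. Adds rapid_test_pos.
Round 7: r4 [rapid_test_pos => start_antiviral]; r6 [chest_pain, rapid_test_pos => exposure_confirmed]. Adds start_antiviral, exposure_confirmed.
Round 8: r1 [admit, exposure_confirmed => cond_1]; r3 [exposure_confirmed => cond_3]. Adds cond_1, cond_3.
Derived: discharge_ok (round 5), start_antiviral (round 7), age_over_65 (round 1). cough never appears in any round.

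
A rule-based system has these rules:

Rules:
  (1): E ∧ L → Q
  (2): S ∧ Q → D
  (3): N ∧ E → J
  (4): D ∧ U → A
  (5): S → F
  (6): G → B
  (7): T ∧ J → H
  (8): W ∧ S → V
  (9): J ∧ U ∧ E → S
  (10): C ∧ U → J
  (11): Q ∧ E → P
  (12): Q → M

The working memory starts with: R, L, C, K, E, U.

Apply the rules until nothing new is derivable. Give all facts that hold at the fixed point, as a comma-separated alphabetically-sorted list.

A, C, D, E, F, J, K, L, M, P, Q, R, S, U

Round 1: (1) [E ∧ L → Q]; (10) [C ∧ U → J]. New: Q, J.
Round 2: (9) [J ∧ U ∧ E → S]; (11) [Q ∧ E → P]; (12) [Q → M]. New: S, P, M.
Round 3: (2) [S ∧ Q → D]; (5) [S → F]. New: D, F.
Round 4: (4) [D ∧ U → A]. New: A.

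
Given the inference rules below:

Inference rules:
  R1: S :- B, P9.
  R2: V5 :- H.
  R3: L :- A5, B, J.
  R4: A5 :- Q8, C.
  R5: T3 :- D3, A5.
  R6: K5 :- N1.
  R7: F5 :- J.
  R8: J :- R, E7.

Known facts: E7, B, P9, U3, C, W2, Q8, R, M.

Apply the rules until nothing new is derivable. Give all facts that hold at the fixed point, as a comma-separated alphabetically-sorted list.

A5, B, C, E7, F5, J, L, M, P9, Q8, R, S, U3, W2

Round 1 fires R1, R4, R8, giving S, A5, J.
Round 2 fires R3, R7, giving L, F5.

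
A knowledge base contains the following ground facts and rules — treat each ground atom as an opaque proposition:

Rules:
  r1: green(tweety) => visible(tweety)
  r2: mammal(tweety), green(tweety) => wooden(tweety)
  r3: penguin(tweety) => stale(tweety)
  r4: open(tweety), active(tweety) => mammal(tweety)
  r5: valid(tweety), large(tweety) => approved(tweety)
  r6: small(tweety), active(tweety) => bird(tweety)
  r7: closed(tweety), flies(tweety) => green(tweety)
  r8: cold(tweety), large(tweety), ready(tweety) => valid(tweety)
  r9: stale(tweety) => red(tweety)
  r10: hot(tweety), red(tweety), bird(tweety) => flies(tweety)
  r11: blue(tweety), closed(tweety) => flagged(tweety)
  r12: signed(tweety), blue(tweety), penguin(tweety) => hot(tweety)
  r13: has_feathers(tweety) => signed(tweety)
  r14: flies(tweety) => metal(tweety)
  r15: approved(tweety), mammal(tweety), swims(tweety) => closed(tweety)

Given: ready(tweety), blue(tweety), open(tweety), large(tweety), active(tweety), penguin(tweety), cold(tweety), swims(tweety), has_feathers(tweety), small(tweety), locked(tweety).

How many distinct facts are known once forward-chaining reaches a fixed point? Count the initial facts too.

Round 1 — r3, r4, r6, r8, r13, derive stale(tweety), mammal(tweety), bird(tweety), valid(tweety), signed(tweety).
Round 2 — r5, r9, r12, derive approved(tweety), red(tweety), hot(tweety).
Round 3 — r10, r15, derive flies(tweety), closed(tweety).
Round 4 — r7, r11, r14, derive green(tweety), flagged(tweety), metal(tweety).
Round 5 — r1, r2, derive visible(tweety), wooden(tweety).
Closure: {active(tweety), approved(tweety), bird(tweety), blue(tweety), closed(tweety), cold(tweety), flagged(tweety), flies(tweety), green(tweety), has_feathers(tweety), hot(tweety), large(tweety), locked(tweety), mammal(tweety), metal(tweety), open(tweety), penguin(tweety), ready(tweety), red(tweety), signed(tweety), small(tweety), stale(tweety), swims(tweety), valid(tweety), visible(tweety), wooden(tweety)} — 26 facts.

26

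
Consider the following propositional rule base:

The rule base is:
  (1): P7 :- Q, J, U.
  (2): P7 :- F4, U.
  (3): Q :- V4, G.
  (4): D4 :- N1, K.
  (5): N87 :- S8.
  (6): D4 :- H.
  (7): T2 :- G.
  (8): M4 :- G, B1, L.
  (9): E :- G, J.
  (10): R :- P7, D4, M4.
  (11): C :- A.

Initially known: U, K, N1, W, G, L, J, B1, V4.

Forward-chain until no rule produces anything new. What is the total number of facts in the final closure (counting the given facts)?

16

Round 1: (3) [Q :- V4, G.]; (4) [D4 :- N1, K.]; (7) [T2 :- G.]; (8) [M4 :- G, B1, L.]; (9) [E :- G, J.]. Adds Q, D4, T2, M4, E.
Round 2: (1) [P7 :- Q, J, U.]. Adds P7.
Round 3: (10) [R :- P7, D4, M4.]. Adds R.
Closure: {B1, D4, E, G, J, K, L, M4, N1, P7, Q, R, T2, U, V4, W} — 16 facts.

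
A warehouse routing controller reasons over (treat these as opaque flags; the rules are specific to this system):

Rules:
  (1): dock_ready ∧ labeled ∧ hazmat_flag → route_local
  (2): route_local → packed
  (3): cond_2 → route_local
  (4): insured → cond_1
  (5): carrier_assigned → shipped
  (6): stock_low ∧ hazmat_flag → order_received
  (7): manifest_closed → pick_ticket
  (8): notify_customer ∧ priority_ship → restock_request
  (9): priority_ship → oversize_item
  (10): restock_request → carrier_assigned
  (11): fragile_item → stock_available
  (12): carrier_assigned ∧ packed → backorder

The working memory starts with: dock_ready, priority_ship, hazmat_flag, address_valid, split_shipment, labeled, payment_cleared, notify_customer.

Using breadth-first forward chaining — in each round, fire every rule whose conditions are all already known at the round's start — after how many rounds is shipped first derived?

3

Round 1: (1) [dock_ready ∧ labeled ∧ hazmat_flag → route_local]; (8) [notify_customer ∧ priority_ship → restock_request]; (9) [priority_ship → oversize_item]. New: route_local, restock_request, oversize_item.
Round 2: (2) [route_local → packed]; (10) [restock_request → carrier_assigned]. New: packed, carrier_assigned.
Round 3: (5) [carrier_assigned → shipped]; (12) [carrier_assigned ∧ packed → backorder]. New: shipped, backorder.
shipped first appears in round 3.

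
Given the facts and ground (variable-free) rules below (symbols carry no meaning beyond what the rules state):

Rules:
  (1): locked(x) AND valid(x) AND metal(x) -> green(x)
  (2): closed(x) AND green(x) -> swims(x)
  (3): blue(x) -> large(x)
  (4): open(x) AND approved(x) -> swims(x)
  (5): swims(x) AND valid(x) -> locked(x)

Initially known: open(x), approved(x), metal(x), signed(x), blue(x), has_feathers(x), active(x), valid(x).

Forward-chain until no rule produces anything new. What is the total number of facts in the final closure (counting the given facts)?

12

[1] (3) [blue(x) -> large(x)]; (4) [open(x) AND approved(x) -> swims(x)]. ⇒ new: large(x), swims(x).
[2] (5) [swims(x) AND valid(x) -> locked(x)]. ⇒ new: locked(x).
[3] (1) [locked(x) AND valid(x) AND metal(x) -> green(x)]. ⇒ new: green(x).
Closure: {active(x), approved(x), blue(x), green(x), has_feathers(x), large(x), locked(x), metal(x), open(x), signed(x), swims(x), valid(x)} — 12 facts.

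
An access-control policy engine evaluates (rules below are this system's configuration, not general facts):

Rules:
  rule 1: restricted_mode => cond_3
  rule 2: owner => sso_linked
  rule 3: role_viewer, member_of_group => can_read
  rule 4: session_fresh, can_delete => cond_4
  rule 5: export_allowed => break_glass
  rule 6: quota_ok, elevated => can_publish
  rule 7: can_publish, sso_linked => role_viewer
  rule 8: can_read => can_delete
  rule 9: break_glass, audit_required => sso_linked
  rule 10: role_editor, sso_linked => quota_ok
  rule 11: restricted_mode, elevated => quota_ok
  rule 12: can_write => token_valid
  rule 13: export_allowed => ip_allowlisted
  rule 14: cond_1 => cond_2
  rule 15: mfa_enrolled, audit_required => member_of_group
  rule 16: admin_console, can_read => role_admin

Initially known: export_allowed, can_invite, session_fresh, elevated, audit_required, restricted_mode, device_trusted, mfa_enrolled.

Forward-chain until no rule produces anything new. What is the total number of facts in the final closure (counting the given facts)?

Round 1: rule 1 [restricted_mode => cond_3]; rule 5 [export_allowed => break_glass]; rule 11 [restricted_mode, elevated => quota_ok]; rule 13 [export_allowed => ip_allowlisted]; rule 15 [mfa_enrolled, audit_required => member_of_group]. New: cond_3, break_glass, quota_ok, ip_allowlisted, member_of_group.
Round 2: rule 6 [quota_ok, elevated => can_publish]; rule 9 [break_glass, audit_required => sso_linked]. New: can_publish, sso_linked.
Round 3: rule 7 [can_publish, sso_linked => role_viewer]. New: role_viewer.
Round 4: rule 3 [role_viewer, member_of_group => can_read]. New: can_read.
Round 5: rule 8 [can_read => can_delete]. New: can_delete.
Round 6: rule 4 [session_fresh, can_delete => cond_4]. New: cond_4.
Closure: {audit_required, break_glass, can_delete, can_invite, can_publish, can_read, cond_3, cond_4, device_trusted, elevated, export_allowed, ip_allowlisted, member_of_group, mfa_enrolled, quota_ok, restricted_mode, role_viewer, session_fresh, sso_linked} — 19 facts.

19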